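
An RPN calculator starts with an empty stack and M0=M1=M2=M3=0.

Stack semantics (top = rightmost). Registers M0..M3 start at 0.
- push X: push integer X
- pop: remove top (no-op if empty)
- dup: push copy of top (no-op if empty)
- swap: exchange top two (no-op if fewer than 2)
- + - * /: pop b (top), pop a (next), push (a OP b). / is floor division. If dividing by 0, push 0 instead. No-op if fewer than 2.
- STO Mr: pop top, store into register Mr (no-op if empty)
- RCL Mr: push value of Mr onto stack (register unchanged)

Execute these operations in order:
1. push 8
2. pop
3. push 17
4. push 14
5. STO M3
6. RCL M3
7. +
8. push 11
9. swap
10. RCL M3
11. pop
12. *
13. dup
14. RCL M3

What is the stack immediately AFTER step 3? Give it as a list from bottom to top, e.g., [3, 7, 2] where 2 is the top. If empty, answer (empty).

After op 1 (push 8): stack=[8] mem=[0,0,0,0]
After op 2 (pop): stack=[empty] mem=[0,0,0,0]
After op 3 (push 17): stack=[17] mem=[0,0,0,0]

[17]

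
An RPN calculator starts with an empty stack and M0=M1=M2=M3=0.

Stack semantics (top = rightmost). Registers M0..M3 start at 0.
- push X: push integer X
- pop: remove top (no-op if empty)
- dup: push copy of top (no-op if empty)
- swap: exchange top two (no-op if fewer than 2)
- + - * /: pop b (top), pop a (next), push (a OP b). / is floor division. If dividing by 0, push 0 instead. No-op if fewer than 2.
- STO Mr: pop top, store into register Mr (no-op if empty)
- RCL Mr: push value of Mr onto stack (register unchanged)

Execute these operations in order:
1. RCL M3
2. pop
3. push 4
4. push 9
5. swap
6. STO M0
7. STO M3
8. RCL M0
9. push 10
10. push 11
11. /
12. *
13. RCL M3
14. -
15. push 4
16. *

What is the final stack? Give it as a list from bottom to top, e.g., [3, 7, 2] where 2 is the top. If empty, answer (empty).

Answer: [-36]

Derivation:
After op 1 (RCL M3): stack=[0] mem=[0,0,0,0]
After op 2 (pop): stack=[empty] mem=[0,0,0,0]
After op 3 (push 4): stack=[4] mem=[0,0,0,0]
After op 4 (push 9): stack=[4,9] mem=[0,0,0,0]
After op 5 (swap): stack=[9,4] mem=[0,0,0,0]
After op 6 (STO M0): stack=[9] mem=[4,0,0,0]
After op 7 (STO M3): stack=[empty] mem=[4,0,0,9]
After op 8 (RCL M0): stack=[4] mem=[4,0,0,9]
After op 9 (push 10): stack=[4,10] mem=[4,0,0,9]
After op 10 (push 11): stack=[4,10,11] mem=[4,0,0,9]
After op 11 (/): stack=[4,0] mem=[4,0,0,9]
After op 12 (*): stack=[0] mem=[4,0,0,9]
After op 13 (RCL M3): stack=[0,9] mem=[4,0,0,9]
After op 14 (-): stack=[-9] mem=[4,0,0,9]
After op 15 (push 4): stack=[-9,4] mem=[4,0,0,9]
After op 16 (*): stack=[-36] mem=[4,0,0,9]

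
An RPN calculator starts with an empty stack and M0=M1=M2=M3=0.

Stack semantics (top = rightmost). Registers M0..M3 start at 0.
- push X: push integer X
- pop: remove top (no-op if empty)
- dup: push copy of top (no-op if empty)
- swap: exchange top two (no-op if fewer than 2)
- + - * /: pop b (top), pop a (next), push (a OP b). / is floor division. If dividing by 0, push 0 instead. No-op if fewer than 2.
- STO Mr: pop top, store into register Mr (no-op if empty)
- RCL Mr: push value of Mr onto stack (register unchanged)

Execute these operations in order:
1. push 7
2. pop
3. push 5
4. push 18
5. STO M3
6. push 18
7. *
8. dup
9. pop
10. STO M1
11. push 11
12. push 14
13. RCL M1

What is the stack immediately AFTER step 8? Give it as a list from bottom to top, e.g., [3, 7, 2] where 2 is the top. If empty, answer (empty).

After op 1 (push 7): stack=[7] mem=[0,0,0,0]
After op 2 (pop): stack=[empty] mem=[0,0,0,0]
After op 3 (push 5): stack=[5] mem=[0,0,0,0]
After op 4 (push 18): stack=[5,18] mem=[0,0,0,0]
After op 5 (STO M3): stack=[5] mem=[0,0,0,18]
After op 6 (push 18): stack=[5,18] mem=[0,0,0,18]
After op 7 (*): stack=[90] mem=[0,0,0,18]
After op 8 (dup): stack=[90,90] mem=[0,0,0,18]

[90, 90]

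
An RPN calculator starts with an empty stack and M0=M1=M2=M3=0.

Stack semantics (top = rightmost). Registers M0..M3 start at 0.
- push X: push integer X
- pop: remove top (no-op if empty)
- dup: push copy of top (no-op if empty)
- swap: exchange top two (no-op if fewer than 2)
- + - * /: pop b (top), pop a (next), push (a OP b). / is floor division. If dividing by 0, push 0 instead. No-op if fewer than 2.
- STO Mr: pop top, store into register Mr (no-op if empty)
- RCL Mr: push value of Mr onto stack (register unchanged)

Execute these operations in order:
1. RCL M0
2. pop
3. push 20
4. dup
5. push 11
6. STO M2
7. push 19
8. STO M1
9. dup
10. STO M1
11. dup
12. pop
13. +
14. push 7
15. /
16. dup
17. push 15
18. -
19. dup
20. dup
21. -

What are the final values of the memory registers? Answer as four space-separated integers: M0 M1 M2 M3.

After op 1 (RCL M0): stack=[0] mem=[0,0,0,0]
After op 2 (pop): stack=[empty] mem=[0,0,0,0]
After op 3 (push 20): stack=[20] mem=[0,0,0,0]
After op 4 (dup): stack=[20,20] mem=[0,0,0,0]
After op 5 (push 11): stack=[20,20,11] mem=[0,0,0,0]
After op 6 (STO M2): stack=[20,20] mem=[0,0,11,0]
After op 7 (push 19): stack=[20,20,19] mem=[0,0,11,0]
After op 8 (STO M1): stack=[20,20] mem=[0,19,11,0]
After op 9 (dup): stack=[20,20,20] mem=[0,19,11,0]
After op 10 (STO M1): stack=[20,20] mem=[0,20,11,0]
After op 11 (dup): stack=[20,20,20] mem=[0,20,11,0]
After op 12 (pop): stack=[20,20] mem=[0,20,11,0]
After op 13 (+): stack=[40] mem=[0,20,11,0]
After op 14 (push 7): stack=[40,7] mem=[0,20,11,0]
After op 15 (/): stack=[5] mem=[0,20,11,0]
After op 16 (dup): stack=[5,5] mem=[0,20,11,0]
After op 17 (push 15): stack=[5,5,15] mem=[0,20,11,0]
After op 18 (-): stack=[5,-10] mem=[0,20,11,0]
After op 19 (dup): stack=[5,-10,-10] mem=[0,20,11,0]
After op 20 (dup): stack=[5,-10,-10,-10] mem=[0,20,11,0]
After op 21 (-): stack=[5,-10,0] mem=[0,20,11,0]

Answer: 0 20 11 0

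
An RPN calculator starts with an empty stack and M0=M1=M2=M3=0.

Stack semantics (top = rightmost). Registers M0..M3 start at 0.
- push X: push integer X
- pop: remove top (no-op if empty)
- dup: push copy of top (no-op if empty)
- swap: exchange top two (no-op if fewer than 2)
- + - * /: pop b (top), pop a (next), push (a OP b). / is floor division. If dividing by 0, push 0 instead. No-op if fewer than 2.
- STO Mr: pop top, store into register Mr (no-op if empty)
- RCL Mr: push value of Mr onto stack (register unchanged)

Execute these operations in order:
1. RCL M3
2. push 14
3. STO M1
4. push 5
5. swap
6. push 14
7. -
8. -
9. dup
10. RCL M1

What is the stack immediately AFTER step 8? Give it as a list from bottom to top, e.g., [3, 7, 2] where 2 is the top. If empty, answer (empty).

After op 1 (RCL M3): stack=[0] mem=[0,0,0,0]
After op 2 (push 14): stack=[0,14] mem=[0,0,0,0]
After op 3 (STO M1): stack=[0] mem=[0,14,0,0]
After op 4 (push 5): stack=[0,5] mem=[0,14,0,0]
After op 5 (swap): stack=[5,0] mem=[0,14,0,0]
After op 6 (push 14): stack=[5,0,14] mem=[0,14,0,0]
After op 7 (-): stack=[5,-14] mem=[0,14,0,0]
After op 8 (-): stack=[19] mem=[0,14,0,0]

[19]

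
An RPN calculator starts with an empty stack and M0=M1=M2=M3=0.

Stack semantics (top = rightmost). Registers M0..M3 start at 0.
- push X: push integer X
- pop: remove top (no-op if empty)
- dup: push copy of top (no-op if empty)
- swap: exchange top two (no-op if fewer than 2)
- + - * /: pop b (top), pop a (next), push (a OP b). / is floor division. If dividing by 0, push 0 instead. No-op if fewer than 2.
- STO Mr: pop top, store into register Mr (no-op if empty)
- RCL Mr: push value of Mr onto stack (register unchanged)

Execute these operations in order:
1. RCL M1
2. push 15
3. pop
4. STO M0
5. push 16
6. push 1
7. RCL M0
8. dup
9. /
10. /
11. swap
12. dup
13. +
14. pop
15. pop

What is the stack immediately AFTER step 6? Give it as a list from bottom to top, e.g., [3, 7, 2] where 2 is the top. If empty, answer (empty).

After op 1 (RCL M1): stack=[0] mem=[0,0,0,0]
After op 2 (push 15): stack=[0,15] mem=[0,0,0,0]
After op 3 (pop): stack=[0] mem=[0,0,0,0]
After op 4 (STO M0): stack=[empty] mem=[0,0,0,0]
After op 5 (push 16): stack=[16] mem=[0,0,0,0]
After op 6 (push 1): stack=[16,1] mem=[0,0,0,0]

[16, 1]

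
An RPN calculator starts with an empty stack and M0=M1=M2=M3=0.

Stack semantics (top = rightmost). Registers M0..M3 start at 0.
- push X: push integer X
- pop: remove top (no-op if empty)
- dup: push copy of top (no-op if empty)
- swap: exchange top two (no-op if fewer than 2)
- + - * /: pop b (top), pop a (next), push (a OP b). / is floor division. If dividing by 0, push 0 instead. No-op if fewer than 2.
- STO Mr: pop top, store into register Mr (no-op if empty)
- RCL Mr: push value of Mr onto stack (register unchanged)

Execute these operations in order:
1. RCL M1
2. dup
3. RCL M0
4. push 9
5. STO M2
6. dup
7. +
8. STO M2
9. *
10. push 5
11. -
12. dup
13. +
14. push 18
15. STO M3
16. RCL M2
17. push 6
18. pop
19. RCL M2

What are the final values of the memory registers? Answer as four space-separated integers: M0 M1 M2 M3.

Answer: 0 0 0 18

Derivation:
After op 1 (RCL M1): stack=[0] mem=[0,0,0,0]
After op 2 (dup): stack=[0,0] mem=[0,0,0,0]
After op 3 (RCL M0): stack=[0,0,0] mem=[0,0,0,0]
After op 4 (push 9): stack=[0,0,0,9] mem=[0,0,0,0]
After op 5 (STO M2): stack=[0,0,0] mem=[0,0,9,0]
After op 6 (dup): stack=[0,0,0,0] mem=[0,0,9,0]
After op 7 (+): stack=[0,0,0] mem=[0,0,9,0]
After op 8 (STO M2): stack=[0,0] mem=[0,0,0,0]
After op 9 (*): stack=[0] mem=[0,0,0,0]
After op 10 (push 5): stack=[0,5] mem=[0,0,0,0]
After op 11 (-): stack=[-5] mem=[0,0,0,0]
After op 12 (dup): stack=[-5,-5] mem=[0,0,0,0]
After op 13 (+): stack=[-10] mem=[0,0,0,0]
After op 14 (push 18): stack=[-10,18] mem=[0,0,0,0]
After op 15 (STO M3): stack=[-10] mem=[0,0,0,18]
After op 16 (RCL M2): stack=[-10,0] mem=[0,0,0,18]
After op 17 (push 6): stack=[-10,0,6] mem=[0,0,0,18]
After op 18 (pop): stack=[-10,0] mem=[0,0,0,18]
After op 19 (RCL M2): stack=[-10,0,0] mem=[0,0,0,18]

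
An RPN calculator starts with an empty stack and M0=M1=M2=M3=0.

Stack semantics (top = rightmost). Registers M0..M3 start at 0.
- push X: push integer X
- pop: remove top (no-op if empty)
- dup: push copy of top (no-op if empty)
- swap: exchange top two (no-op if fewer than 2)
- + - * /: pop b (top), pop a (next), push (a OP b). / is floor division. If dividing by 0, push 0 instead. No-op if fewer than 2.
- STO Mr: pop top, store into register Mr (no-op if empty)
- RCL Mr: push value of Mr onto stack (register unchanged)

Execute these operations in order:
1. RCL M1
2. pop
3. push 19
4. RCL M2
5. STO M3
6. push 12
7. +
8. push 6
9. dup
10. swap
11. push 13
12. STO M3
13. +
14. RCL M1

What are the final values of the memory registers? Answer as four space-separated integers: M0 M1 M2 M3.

Answer: 0 0 0 13

Derivation:
After op 1 (RCL M1): stack=[0] mem=[0,0,0,0]
After op 2 (pop): stack=[empty] mem=[0,0,0,0]
After op 3 (push 19): stack=[19] mem=[0,0,0,0]
After op 4 (RCL M2): stack=[19,0] mem=[0,0,0,0]
After op 5 (STO M3): stack=[19] mem=[0,0,0,0]
After op 6 (push 12): stack=[19,12] mem=[0,0,0,0]
After op 7 (+): stack=[31] mem=[0,0,0,0]
After op 8 (push 6): stack=[31,6] mem=[0,0,0,0]
After op 9 (dup): stack=[31,6,6] mem=[0,0,0,0]
After op 10 (swap): stack=[31,6,6] mem=[0,0,0,0]
After op 11 (push 13): stack=[31,6,6,13] mem=[0,0,0,0]
After op 12 (STO M3): stack=[31,6,6] mem=[0,0,0,13]
After op 13 (+): stack=[31,12] mem=[0,0,0,13]
After op 14 (RCL M1): stack=[31,12,0] mem=[0,0,0,13]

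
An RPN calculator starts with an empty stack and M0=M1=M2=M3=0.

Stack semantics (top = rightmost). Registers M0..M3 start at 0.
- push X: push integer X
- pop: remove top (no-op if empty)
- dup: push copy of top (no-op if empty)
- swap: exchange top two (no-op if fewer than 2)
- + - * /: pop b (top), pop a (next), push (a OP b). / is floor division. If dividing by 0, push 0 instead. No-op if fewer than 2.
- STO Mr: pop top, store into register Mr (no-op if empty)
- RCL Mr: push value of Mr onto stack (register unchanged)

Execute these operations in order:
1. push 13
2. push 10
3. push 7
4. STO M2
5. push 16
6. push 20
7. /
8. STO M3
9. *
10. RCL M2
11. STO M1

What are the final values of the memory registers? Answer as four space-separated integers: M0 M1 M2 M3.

Answer: 0 7 7 0

Derivation:
After op 1 (push 13): stack=[13] mem=[0,0,0,0]
After op 2 (push 10): stack=[13,10] mem=[0,0,0,0]
After op 3 (push 7): stack=[13,10,7] mem=[0,0,0,0]
After op 4 (STO M2): stack=[13,10] mem=[0,0,7,0]
After op 5 (push 16): stack=[13,10,16] mem=[0,0,7,0]
After op 6 (push 20): stack=[13,10,16,20] mem=[0,0,7,0]
After op 7 (/): stack=[13,10,0] mem=[0,0,7,0]
After op 8 (STO M3): stack=[13,10] mem=[0,0,7,0]
After op 9 (*): stack=[130] mem=[0,0,7,0]
After op 10 (RCL M2): stack=[130,7] mem=[0,0,7,0]
After op 11 (STO M1): stack=[130] mem=[0,7,7,0]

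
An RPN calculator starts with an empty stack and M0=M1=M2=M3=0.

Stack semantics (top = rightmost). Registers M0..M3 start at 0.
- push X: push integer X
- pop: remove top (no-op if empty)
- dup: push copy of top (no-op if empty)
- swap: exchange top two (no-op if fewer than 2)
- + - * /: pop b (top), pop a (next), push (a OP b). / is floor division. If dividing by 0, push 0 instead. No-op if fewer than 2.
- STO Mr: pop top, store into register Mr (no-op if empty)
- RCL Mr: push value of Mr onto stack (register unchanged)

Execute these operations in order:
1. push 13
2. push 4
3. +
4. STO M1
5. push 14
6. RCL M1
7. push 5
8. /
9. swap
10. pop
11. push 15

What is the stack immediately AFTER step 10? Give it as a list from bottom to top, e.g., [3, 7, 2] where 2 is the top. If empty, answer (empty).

After op 1 (push 13): stack=[13] mem=[0,0,0,0]
After op 2 (push 4): stack=[13,4] mem=[0,0,0,0]
After op 3 (+): stack=[17] mem=[0,0,0,0]
After op 4 (STO M1): stack=[empty] mem=[0,17,0,0]
After op 5 (push 14): stack=[14] mem=[0,17,0,0]
After op 6 (RCL M1): stack=[14,17] mem=[0,17,0,0]
After op 7 (push 5): stack=[14,17,5] mem=[0,17,0,0]
After op 8 (/): stack=[14,3] mem=[0,17,0,0]
After op 9 (swap): stack=[3,14] mem=[0,17,0,0]
After op 10 (pop): stack=[3] mem=[0,17,0,0]

[3]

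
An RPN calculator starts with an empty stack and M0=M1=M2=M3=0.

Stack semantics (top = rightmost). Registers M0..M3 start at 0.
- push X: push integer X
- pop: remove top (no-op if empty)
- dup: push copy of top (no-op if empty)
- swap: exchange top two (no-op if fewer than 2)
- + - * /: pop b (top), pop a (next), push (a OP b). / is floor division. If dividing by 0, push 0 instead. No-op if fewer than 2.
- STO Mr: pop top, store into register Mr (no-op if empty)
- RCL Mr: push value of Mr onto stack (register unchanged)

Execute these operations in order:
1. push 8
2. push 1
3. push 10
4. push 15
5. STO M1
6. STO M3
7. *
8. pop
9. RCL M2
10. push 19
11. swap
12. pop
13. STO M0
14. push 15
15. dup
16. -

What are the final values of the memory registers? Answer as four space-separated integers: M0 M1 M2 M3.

After op 1 (push 8): stack=[8] mem=[0,0,0,0]
After op 2 (push 1): stack=[8,1] mem=[0,0,0,0]
After op 3 (push 10): stack=[8,1,10] mem=[0,0,0,0]
After op 4 (push 15): stack=[8,1,10,15] mem=[0,0,0,0]
After op 5 (STO M1): stack=[8,1,10] mem=[0,15,0,0]
After op 6 (STO M3): stack=[8,1] mem=[0,15,0,10]
After op 7 (*): stack=[8] mem=[0,15,0,10]
After op 8 (pop): stack=[empty] mem=[0,15,0,10]
After op 9 (RCL M2): stack=[0] mem=[0,15,0,10]
After op 10 (push 19): stack=[0,19] mem=[0,15,0,10]
After op 11 (swap): stack=[19,0] mem=[0,15,0,10]
After op 12 (pop): stack=[19] mem=[0,15,0,10]
After op 13 (STO M0): stack=[empty] mem=[19,15,0,10]
After op 14 (push 15): stack=[15] mem=[19,15,0,10]
After op 15 (dup): stack=[15,15] mem=[19,15,0,10]
After op 16 (-): stack=[0] mem=[19,15,0,10]

Answer: 19 15 0 10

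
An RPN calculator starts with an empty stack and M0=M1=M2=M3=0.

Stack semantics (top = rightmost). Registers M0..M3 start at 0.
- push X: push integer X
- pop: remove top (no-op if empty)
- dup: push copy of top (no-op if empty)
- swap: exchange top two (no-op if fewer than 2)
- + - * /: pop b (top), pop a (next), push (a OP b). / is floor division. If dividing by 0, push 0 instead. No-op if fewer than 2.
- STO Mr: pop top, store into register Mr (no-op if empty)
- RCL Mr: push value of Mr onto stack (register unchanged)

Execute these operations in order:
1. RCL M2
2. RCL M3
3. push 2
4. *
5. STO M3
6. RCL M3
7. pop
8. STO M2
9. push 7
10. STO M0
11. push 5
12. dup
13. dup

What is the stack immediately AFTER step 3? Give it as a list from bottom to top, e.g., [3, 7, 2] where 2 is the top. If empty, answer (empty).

After op 1 (RCL M2): stack=[0] mem=[0,0,0,0]
After op 2 (RCL M3): stack=[0,0] mem=[0,0,0,0]
After op 3 (push 2): stack=[0,0,2] mem=[0,0,0,0]

[0, 0, 2]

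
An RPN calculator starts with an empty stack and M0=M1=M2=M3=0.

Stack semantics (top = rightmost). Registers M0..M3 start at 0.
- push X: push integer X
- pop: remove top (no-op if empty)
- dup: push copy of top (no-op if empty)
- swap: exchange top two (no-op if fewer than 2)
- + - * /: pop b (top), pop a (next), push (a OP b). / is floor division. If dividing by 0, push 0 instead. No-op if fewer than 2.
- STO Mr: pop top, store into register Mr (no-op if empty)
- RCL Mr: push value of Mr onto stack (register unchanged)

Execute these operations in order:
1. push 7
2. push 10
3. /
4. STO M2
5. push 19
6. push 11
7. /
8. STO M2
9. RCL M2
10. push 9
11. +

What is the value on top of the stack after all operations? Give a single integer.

After op 1 (push 7): stack=[7] mem=[0,0,0,0]
After op 2 (push 10): stack=[7,10] mem=[0,0,0,0]
After op 3 (/): stack=[0] mem=[0,0,0,0]
After op 4 (STO M2): stack=[empty] mem=[0,0,0,0]
After op 5 (push 19): stack=[19] mem=[0,0,0,0]
After op 6 (push 11): stack=[19,11] mem=[0,0,0,0]
After op 7 (/): stack=[1] mem=[0,0,0,0]
After op 8 (STO M2): stack=[empty] mem=[0,0,1,0]
After op 9 (RCL M2): stack=[1] mem=[0,0,1,0]
After op 10 (push 9): stack=[1,9] mem=[0,0,1,0]
After op 11 (+): stack=[10] mem=[0,0,1,0]

Answer: 10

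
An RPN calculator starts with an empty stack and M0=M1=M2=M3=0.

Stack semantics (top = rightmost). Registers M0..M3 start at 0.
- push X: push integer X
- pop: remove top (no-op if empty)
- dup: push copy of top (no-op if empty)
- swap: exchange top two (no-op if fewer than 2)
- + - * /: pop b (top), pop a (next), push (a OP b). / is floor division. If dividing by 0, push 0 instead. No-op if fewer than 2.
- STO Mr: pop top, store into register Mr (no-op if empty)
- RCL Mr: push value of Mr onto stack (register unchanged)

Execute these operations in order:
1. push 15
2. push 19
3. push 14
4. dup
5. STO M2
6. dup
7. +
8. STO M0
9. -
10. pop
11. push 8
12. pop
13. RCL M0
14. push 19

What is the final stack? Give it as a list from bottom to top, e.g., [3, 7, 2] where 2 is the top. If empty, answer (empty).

After op 1 (push 15): stack=[15] mem=[0,0,0,0]
After op 2 (push 19): stack=[15,19] mem=[0,0,0,0]
After op 3 (push 14): stack=[15,19,14] mem=[0,0,0,0]
After op 4 (dup): stack=[15,19,14,14] mem=[0,0,0,0]
After op 5 (STO M2): stack=[15,19,14] mem=[0,0,14,0]
After op 6 (dup): stack=[15,19,14,14] mem=[0,0,14,0]
After op 7 (+): stack=[15,19,28] mem=[0,0,14,0]
After op 8 (STO M0): stack=[15,19] mem=[28,0,14,0]
After op 9 (-): stack=[-4] mem=[28,0,14,0]
After op 10 (pop): stack=[empty] mem=[28,0,14,0]
After op 11 (push 8): stack=[8] mem=[28,0,14,0]
After op 12 (pop): stack=[empty] mem=[28,0,14,0]
After op 13 (RCL M0): stack=[28] mem=[28,0,14,0]
After op 14 (push 19): stack=[28,19] mem=[28,0,14,0]

Answer: [28, 19]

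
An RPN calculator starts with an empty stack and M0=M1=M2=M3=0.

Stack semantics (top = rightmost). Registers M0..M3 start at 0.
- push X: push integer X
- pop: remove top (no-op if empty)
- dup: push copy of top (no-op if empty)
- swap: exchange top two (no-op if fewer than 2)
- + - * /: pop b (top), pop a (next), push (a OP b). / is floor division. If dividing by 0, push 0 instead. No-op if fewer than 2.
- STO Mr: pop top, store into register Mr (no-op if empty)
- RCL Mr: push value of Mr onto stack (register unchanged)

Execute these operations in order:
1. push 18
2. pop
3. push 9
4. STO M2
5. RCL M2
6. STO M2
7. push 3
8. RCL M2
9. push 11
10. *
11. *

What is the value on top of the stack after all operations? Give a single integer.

After op 1 (push 18): stack=[18] mem=[0,0,0,0]
After op 2 (pop): stack=[empty] mem=[0,0,0,0]
After op 3 (push 9): stack=[9] mem=[0,0,0,0]
After op 4 (STO M2): stack=[empty] mem=[0,0,9,0]
After op 5 (RCL M2): stack=[9] mem=[0,0,9,0]
After op 6 (STO M2): stack=[empty] mem=[0,0,9,0]
After op 7 (push 3): stack=[3] mem=[0,0,9,0]
After op 8 (RCL M2): stack=[3,9] mem=[0,0,9,0]
After op 9 (push 11): stack=[3,9,11] mem=[0,0,9,0]
After op 10 (*): stack=[3,99] mem=[0,0,9,0]
After op 11 (*): stack=[297] mem=[0,0,9,0]

Answer: 297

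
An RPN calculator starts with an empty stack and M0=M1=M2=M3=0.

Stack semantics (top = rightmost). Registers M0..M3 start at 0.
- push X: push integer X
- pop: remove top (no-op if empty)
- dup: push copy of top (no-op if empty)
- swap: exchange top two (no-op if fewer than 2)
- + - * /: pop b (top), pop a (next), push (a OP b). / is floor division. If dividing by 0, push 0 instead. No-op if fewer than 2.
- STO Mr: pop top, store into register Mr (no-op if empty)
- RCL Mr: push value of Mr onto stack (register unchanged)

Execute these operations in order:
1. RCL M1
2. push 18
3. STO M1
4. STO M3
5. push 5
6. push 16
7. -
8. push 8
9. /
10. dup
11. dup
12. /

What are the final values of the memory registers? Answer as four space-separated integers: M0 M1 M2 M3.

After op 1 (RCL M1): stack=[0] mem=[0,0,0,0]
After op 2 (push 18): stack=[0,18] mem=[0,0,0,0]
After op 3 (STO M1): stack=[0] mem=[0,18,0,0]
After op 4 (STO M3): stack=[empty] mem=[0,18,0,0]
After op 5 (push 5): stack=[5] mem=[0,18,0,0]
After op 6 (push 16): stack=[5,16] mem=[0,18,0,0]
After op 7 (-): stack=[-11] mem=[0,18,0,0]
After op 8 (push 8): stack=[-11,8] mem=[0,18,0,0]
After op 9 (/): stack=[-2] mem=[0,18,0,0]
After op 10 (dup): stack=[-2,-2] mem=[0,18,0,0]
After op 11 (dup): stack=[-2,-2,-2] mem=[0,18,0,0]
After op 12 (/): stack=[-2,1] mem=[0,18,0,0]

Answer: 0 18 0 0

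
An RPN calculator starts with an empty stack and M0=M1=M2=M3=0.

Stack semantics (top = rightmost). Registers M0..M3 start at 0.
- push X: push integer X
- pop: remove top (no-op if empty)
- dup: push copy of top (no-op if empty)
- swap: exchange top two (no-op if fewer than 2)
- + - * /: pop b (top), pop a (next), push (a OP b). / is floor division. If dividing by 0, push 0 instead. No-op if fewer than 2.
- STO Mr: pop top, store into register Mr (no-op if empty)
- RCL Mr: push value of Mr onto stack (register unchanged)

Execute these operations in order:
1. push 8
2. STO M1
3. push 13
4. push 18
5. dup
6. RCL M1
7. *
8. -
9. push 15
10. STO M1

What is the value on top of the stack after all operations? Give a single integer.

Answer: -126

Derivation:
After op 1 (push 8): stack=[8] mem=[0,0,0,0]
After op 2 (STO M1): stack=[empty] mem=[0,8,0,0]
After op 3 (push 13): stack=[13] mem=[0,8,0,0]
After op 4 (push 18): stack=[13,18] mem=[0,8,0,0]
After op 5 (dup): stack=[13,18,18] mem=[0,8,0,0]
After op 6 (RCL M1): stack=[13,18,18,8] mem=[0,8,0,0]
After op 7 (*): stack=[13,18,144] mem=[0,8,0,0]
After op 8 (-): stack=[13,-126] mem=[0,8,0,0]
After op 9 (push 15): stack=[13,-126,15] mem=[0,8,0,0]
After op 10 (STO M1): stack=[13,-126] mem=[0,15,0,0]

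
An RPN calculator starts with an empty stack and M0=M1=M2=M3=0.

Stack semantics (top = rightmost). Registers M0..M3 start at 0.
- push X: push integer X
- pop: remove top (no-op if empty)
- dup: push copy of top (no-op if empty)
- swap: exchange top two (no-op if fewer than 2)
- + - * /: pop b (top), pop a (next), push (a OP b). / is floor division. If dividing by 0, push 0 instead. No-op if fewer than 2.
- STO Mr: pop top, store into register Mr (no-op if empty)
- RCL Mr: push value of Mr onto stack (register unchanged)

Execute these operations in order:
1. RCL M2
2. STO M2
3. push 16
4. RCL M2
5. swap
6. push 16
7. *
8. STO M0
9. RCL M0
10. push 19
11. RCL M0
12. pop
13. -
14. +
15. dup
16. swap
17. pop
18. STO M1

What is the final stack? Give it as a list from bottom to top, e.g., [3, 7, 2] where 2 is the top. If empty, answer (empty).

After op 1 (RCL M2): stack=[0] mem=[0,0,0,0]
After op 2 (STO M2): stack=[empty] mem=[0,0,0,0]
After op 3 (push 16): stack=[16] mem=[0,0,0,0]
After op 4 (RCL M2): stack=[16,0] mem=[0,0,0,0]
After op 5 (swap): stack=[0,16] mem=[0,0,0,0]
After op 6 (push 16): stack=[0,16,16] mem=[0,0,0,0]
After op 7 (*): stack=[0,256] mem=[0,0,0,0]
After op 8 (STO M0): stack=[0] mem=[256,0,0,0]
After op 9 (RCL M0): stack=[0,256] mem=[256,0,0,0]
After op 10 (push 19): stack=[0,256,19] mem=[256,0,0,0]
After op 11 (RCL M0): stack=[0,256,19,256] mem=[256,0,0,0]
After op 12 (pop): stack=[0,256,19] mem=[256,0,0,0]
After op 13 (-): stack=[0,237] mem=[256,0,0,0]
After op 14 (+): stack=[237] mem=[256,0,0,0]
After op 15 (dup): stack=[237,237] mem=[256,0,0,0]
After op 16 (swap): stack=[237,237] mem=[256,0,0,0]
After op 17 (pop): stack=[237] mem=[256,0,0,0]
After op 18 (STO M1): stack=[empty] mem=[256,237,0,0]

Answer: (empty)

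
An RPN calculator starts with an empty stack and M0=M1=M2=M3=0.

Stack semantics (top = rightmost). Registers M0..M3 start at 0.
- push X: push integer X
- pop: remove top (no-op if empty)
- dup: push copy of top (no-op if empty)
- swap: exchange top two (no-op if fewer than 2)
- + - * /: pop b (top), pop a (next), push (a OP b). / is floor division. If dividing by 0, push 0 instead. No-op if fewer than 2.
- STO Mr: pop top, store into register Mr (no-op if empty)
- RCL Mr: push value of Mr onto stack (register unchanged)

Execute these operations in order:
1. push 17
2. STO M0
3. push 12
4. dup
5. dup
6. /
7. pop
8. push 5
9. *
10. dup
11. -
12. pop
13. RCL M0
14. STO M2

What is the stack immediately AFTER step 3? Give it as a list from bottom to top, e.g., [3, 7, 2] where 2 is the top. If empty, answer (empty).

After op 1 (push 17): stack=[17] mem=[0,0,0,0]
After op 2 (STO M0): stack=[empty] mem=[17,0,0,0]
After op 3 (push 12): stack=[12] mem=[17,0,0,0]

[12]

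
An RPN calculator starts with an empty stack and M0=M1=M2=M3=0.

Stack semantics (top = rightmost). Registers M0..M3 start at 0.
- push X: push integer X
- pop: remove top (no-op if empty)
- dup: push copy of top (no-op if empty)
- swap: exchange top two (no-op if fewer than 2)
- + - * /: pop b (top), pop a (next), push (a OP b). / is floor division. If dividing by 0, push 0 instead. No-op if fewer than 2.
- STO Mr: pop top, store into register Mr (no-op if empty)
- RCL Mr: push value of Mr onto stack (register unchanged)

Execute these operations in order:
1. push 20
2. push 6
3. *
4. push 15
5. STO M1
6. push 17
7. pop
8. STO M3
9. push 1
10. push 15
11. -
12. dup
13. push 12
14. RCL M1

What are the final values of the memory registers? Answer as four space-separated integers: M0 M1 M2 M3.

After op 1 (push 20): stack=[20] mem=[0,0,0,0]
After op 2 (push 6): stack=[20,6] mem=[0,0,0,0]
After op 3 (*): stack=[120] mem=[0,0,0,0]
After op 4 (push 15): stack=[120,15] mem=[0,0,0,0]
After op 5 (STO M1): stack=[120] mem=[0,15,0,0]
After op 6 (push 17): stack=[120,17] mem=[0,15,0,0]
After op 7 (pop): stack=[120] mem=[0,15,0,0]
After op 8 (STO M3): stack=[empty] mem=[0,15,0,120]
After op 9 (push 1): stack=[1] mem=[0,15,0,120]
After op 10 (push 15): stack=[1,15] mem=[0,15,0,120]
After op 11 (-): stack=[-14] mem=[0,15,0,120]
After op 12 (dup): stack=[-14,-14] mem=[0,15,0,120]
After op 13 (push 12): stack=[-14,-14,12] mem=[0,15,0,120]
After op 14 (RCL M1): stack=[-14,-14,12,15] mem=[0,15,0,120]

Answer: 0 15 0 120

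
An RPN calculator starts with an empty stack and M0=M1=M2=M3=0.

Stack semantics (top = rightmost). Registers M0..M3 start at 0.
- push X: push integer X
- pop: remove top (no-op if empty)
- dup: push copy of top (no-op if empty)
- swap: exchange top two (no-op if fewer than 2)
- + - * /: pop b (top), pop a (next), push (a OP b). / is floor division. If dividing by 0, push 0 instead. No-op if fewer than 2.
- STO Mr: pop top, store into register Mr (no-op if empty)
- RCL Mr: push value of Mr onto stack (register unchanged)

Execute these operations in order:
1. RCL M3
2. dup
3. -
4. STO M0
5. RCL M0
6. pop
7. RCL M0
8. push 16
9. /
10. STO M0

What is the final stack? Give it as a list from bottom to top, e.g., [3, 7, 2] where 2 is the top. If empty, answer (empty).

Answer: (empty)

Derivation:
After op 1 (RCL M3): stack=[0] mem=[0,0,0,0]
After op 2 (dup): stack=[0,0] mem=[0,0,0,0]
After op 3 (-): stack=[0] mem=[0,0,0,0]
After op 4 (STO M0): stack=[empty] mem=[0,0,0,0]
After op 5 (RCL M0): stack=[0] mem=[0,0,0,0]
After op 6 (pop): stack=[empty] mem=[0,0,0,0]
After op 7 (RCL M0): stack=[0] mem=[0,0,0,0]
After op 8 (push 16): stack=[0,16] mem=[0,0,0,0]
After op 9 (/): stack=[0] mem=[0,0,0,0]
After op 10 (STO M0): stack=[empty] mem=[0,0,0,0]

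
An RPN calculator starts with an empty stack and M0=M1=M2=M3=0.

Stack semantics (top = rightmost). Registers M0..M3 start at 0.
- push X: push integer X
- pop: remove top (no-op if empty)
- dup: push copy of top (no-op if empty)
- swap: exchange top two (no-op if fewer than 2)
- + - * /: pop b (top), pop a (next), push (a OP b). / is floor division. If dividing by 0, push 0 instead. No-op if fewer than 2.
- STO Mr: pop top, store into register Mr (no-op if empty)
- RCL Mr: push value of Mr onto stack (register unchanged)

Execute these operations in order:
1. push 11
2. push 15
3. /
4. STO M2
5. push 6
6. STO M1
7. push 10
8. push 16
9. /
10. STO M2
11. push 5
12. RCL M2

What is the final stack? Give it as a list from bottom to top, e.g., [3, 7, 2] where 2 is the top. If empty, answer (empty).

Answer: [5, 0]

Derivation:
After op 1 (push 11): stack=[11] mem=[0,0,0,0]
After op 2 (push 15): stack=[11,15] mem=[0,0,0,0]
After op 3 (/): stack=[0] mem=[0,0,0,0]
After op 4 (STO M2): stack=[empty] mem=[0,0,0,0]
After op 5 (push 6): stack=[6] mem=[0,0,0,0]
After op 6 (STO M1): stack=[empty] mem=[0,6,0,0]
After op 7 (push 10): stack=[10] mem=[0,6,0,0]
After op 8 (push 16): stack=[10,16] mem=[0,6,0,0]
After op 9 (/): stack=[0] mem=[0,6,0,0]
After op 10 (STO M2): stack=[empty] mem=[0,6,0,0]
After op 11 (push 5): stack=[5] mem=[0,6,0,0]
After op 12 (RCL M2): stack=[5,0] mem=[0,6,0,0]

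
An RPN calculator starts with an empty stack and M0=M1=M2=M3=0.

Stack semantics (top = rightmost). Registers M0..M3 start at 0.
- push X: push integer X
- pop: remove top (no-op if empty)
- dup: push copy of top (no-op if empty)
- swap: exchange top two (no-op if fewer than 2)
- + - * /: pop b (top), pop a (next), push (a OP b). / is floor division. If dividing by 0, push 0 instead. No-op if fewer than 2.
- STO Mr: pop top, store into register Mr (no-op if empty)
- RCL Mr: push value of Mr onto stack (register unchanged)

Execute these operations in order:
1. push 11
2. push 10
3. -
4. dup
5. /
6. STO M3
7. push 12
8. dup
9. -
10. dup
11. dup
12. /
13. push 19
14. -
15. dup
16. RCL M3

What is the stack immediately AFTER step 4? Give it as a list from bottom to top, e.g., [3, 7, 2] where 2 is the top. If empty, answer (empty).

After op 1 (push 11): stack=[11] mem=[0,0,0,0]
After op 2 (push 10): stack=[11,10] mem=[0,0,0,0]
After op 3 (-): stack=[1] mem=[0,0,0,0]
After op 4 (dup): stack=[1,1] mem=[0,0,0,0]

[1, 1]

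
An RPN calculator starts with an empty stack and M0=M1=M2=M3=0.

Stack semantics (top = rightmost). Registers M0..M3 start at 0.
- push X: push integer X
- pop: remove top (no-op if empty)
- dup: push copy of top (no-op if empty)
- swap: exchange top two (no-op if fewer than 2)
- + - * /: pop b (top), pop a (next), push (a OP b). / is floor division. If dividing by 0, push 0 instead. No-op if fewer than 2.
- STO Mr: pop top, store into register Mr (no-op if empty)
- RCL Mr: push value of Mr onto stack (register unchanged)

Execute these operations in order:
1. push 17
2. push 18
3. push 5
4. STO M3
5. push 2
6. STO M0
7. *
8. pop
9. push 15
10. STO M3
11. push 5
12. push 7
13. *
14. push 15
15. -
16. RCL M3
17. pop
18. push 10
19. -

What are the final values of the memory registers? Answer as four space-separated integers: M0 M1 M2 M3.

Answer: 2 0 0 15

Derivation:
After op 1 (push 17): stack=[17] mem=[0,0,0,0]
After op 2 (push 18): stack=[17,18] mem=[0,0,0,0]
After op 3 (push 5): stack=[17,18,5] mem=[0,0,0,0]
After op 4 (STO M3): stack=[17,18] mem=[0,0,0,5]
After op 5 (push 2): stack=[17,18,2] mem=[0,0,0,5]
After op 6 (STO M0): stack=[17,18] mem=[2,0,0,5]
After op 7 (*): stack=[306] mem=[2,0,0,5]
After op 8 (pop): stack=[empty] mem=[2,0,0,5]
After op 9 (push 15): stack=[15] mem=[2,0,0,5]
After op 10 (STO M3): stack=[empty] mem=[2,0,0,15]
After op 11 (push 5): stack=[5] mem=[2,0,0,15]
After op 12 (push 7): stack=[5,7] mem=[2,0,0,15]
After op 13 (*): stack=[35] mem=[2,0,0,15]
After op 14 (push 15): stack=[35,15] mem=[2,0,0,15]
After op 15 (-): stack=[20] mem=[2,0,0,15]
After op 16 (RCL M3): stack=[20,15] mem=[2,0,0,15]
After op 17 (pop): stack=[20] mem=[2,0,0,15]
After op 18 (push 10): stack=[20,10] mem=[2,0,0,15]
After op 19 (-): stack=[10] mem=[2,0,0,15]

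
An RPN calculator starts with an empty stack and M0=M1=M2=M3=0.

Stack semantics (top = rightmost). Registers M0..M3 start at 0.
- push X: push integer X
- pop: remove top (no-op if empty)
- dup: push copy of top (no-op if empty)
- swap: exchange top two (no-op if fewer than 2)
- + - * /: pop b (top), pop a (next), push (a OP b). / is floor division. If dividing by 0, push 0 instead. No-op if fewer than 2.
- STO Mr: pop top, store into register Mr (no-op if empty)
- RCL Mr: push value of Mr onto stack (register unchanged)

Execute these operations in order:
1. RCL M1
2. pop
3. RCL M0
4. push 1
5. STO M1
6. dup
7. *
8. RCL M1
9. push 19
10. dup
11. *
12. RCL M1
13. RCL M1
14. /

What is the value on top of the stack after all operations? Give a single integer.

Answer: 1

Derivation:
After op 1 (RCL M1): stack=[0] mem=[0,0,0,0]
After op 2 (pop): stack=[empty] mem=[0,0,0,0]
After op 3 (RCL M0): stack=[0] mem=[0,0,0,0]
After op 4 (push 1): stack=[0,1] mem=[0,0,0,0]
After op 5 (STO M1): stack=[0] mem=[0,1,0,0]
After op 6 (dup): stack=[0,0] mem=[0,1,0,0]
After op 7 (*): stack=[0] mem=[0,1,0,0]
After op 8 (RCL M1): stack=[0,1] mem=[0,1,0,0]
After op 9 (push 19): stack=[0,1,19] mem=[0,1,0,0]
After op 10 (dup): stack=[0,1,19,19] mem=[0,1,0,0]
After op 11 (*): stack=[0,1,361] mem=[0,1,0,0]
After op 12 (RCL M1): stack=[0,1,361,1] mem=[0,1,0,0]
After op 13 (RCL M1): stack=[0,1,361,1,1] mem=[0,1,0,0]
After op 14 (/): stack=[0,1,361,1] mem=[0,1,0,0]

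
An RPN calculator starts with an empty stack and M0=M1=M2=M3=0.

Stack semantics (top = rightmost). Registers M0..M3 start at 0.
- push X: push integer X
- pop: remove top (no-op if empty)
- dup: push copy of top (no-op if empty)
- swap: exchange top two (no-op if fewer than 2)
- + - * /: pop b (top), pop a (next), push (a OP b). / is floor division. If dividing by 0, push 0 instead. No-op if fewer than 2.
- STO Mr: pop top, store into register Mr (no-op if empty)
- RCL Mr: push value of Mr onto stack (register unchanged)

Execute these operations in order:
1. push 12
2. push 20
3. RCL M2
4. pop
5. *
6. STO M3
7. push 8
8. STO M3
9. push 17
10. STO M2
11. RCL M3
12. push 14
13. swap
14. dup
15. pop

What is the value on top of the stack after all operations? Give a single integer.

Answer: 8

Derivation:
After op 1 (push 12): stack=[12] mem=[0,0,0,0]
After op 2 (push 20): stack=[12,20] mem=[0,0,0,0]
After op 3 (RCL M2): stack=[12,20,0] mem=[0,0,0,0]
After op 4 (pop): stack=[12,20] mem=[0,0,0,0]
After op 5 (*): stack=[240] mem=[0,0,0,0]
After op 6 (STO M3): stack=[empty] mem=[0,0,0,240]
After op 7 (push 8): stack=[8] mem=[0,0,0,240]
After op 8 (STO M3): stack=[empty] mem=[0,0,0,8]
After op 9 (push 17): stack=[17] mem=[0,0,0,8]
After op 10 (STO M2): stack=[empty] mem=[0,0,17,8]
After op 11 (RCL M3): stack=[8] mem=[0,0,17,8]
After op 12 (push 14): stack=[8,14] mem=[0,0,17,8]
After op 13 (swap): stack=[14,8] mem=[0,0,17,8]
After op 14 (dup): stack=[14,8,8] mem=[0,0,17,8]
After op 15 (pop): stack=[14,8] mem=[0,0,17,8]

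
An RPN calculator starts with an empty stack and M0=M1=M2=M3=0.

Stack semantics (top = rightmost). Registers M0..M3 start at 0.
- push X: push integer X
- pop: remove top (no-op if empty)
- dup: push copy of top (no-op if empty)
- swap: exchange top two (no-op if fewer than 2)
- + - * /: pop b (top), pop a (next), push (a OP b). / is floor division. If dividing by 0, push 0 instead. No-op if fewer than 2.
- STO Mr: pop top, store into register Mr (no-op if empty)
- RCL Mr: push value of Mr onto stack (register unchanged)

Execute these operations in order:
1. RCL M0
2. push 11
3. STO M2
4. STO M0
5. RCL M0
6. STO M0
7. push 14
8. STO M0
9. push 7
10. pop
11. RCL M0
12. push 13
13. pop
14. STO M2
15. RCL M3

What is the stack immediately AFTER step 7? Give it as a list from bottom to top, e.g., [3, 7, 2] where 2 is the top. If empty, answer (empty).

After op 1 (RCL M0): stack=[0] mem=[0,0,0,0]
After op 2 (push 11): stack=[0,11] mem=[0,0,0,0]
After op 3 (STO M2): stack=[0] mem=[0,0,11,0]
After op 4 (STO M0): stack=[empty] mem=[0,0,11,0]
After op 5 (RCL M0): stack=[0] mem=[0,0,11,0]
After op 6 (STO M0): stack=[empty] mem=[0,0,11,0]
After op 7 (push 14): stack=[14] mem=[0,0,11,0]

[14]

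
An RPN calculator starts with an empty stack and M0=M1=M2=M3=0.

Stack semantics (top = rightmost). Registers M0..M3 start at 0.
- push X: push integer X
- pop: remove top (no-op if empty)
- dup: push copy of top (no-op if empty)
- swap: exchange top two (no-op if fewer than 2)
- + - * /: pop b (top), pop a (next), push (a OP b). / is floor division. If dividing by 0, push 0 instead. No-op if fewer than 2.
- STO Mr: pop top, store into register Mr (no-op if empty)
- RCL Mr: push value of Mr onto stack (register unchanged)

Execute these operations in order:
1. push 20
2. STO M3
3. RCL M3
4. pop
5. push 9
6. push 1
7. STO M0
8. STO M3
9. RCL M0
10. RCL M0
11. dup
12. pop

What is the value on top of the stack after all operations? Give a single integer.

Answer: 1

Derivation:
After op 1 (push 20): stack=[20] mem=[0,0,0,0]
After op 2 (STO M3): stack=[empty] mem=[0,0,0,20]
After op 3 (RCL M3): stack=[20] mem=[0,0,0,20]
After op 4 (pop): stack=[empty] mem=[0,0,0,20]
After op 5 (push 9): stack=[9] mem=[0,0,0,20]
After op 6 (push 1): stack=[9,1] mem=[0,0,0,20]
After op 7 (STO M0): stack=[9] mem=[1,0,0,20]
After op 8 (STO M3): stack=[empty] mem=[1,0,0,9]
After op 9 (RCL M0): stack=[1] mem=[1,0,0,9]
After op 10 (RCL M0): stack=[1,1] mem=[1,0,0,9]
After op 11 (dup): stack=[1,1,1] mem=[1,0,0,9]
After op 12 (pop): stack=[1,1] mem=[1,0,0,9]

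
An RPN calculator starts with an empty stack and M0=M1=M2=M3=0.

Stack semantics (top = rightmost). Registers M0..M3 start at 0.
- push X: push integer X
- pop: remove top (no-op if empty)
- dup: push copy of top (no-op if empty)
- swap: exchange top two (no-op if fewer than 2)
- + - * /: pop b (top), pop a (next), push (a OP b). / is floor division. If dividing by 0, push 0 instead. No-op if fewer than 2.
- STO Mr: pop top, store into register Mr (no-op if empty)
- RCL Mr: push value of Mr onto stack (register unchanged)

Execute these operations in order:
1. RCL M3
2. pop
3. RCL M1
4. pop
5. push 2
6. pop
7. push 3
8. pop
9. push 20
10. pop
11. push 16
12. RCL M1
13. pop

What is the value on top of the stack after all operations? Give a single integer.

Answer: 16

Derivation:
After op 1 (RCL M3): stack=[0] mem=[0,0,0,0]
After op 2 (pop): stack=[empty] mem=[0,0,0,0]
After op 3 (RCL M1): stack=[0] mem=[0,0,0,0]
After op 4 (pop): stack=[empty] mem=[0,0,0,0]
After op 5 (push 2): stack=[2] mem=[0,0,0,0]
After op 6 (pop): stack=[empty] mem=[0,0,0,0]
After op 7 (push 3): stack=[3] mem=[0,0,0,0]
After op 8 (pop): stack=[empty] mem=[0,0,0,0]
After op 9 (push 20): stack=[20] mem=[0,0,0,0]
After op 10 (pop): stack=[empty] mem=[0,0,0,0]
After op 11 (push 16): stack=[16] mem=[0,0,0,0]
After op 12 (RCL M1): stack=[16,0] mem=[0,0,0,0]
After op 13 (pop): stack=[16] mem=[0,0,0,0]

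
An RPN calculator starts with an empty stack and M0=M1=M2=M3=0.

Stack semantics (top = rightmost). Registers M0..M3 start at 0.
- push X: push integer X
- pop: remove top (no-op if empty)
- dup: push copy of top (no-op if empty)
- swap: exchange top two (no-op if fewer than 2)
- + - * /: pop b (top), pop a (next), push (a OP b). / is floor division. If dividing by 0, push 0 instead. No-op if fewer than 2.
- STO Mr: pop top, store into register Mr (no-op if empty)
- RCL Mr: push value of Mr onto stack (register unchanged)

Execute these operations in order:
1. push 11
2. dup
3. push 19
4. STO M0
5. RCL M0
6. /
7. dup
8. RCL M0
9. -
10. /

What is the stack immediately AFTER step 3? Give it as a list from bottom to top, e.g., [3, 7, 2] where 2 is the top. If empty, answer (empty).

After op 1 (push 11): stack=[11] mem=[0,0,0,0]
After op 2 (dup): stack=[11,11] mem=[0,0,0,0]
After op 3 (push 19): stack=[11,11,19] mem=[0,0,0,0]

[11, 11, 19]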